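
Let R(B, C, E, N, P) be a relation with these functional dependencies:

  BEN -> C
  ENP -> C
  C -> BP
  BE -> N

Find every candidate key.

Attribute E never appears on the right-hand side of any dependency, so E must belong to every candidate key.
{E}⁺ = {E}, which is not all of the schema, so we must add further attributes.
{B, E}⁺: BE→N adds N; BEN→C adds C; C→BP adds P → {B, C, E, N, P}. Minimal: {E}⁺ = {E}; {B}⁺ = {B} — none reach the full schema.
{C, E}⁺: C→BP adds B, P; BE→N adds N → {B, C, E, N, P}. Minimal: {E}⁺ = {E}; {C}⁺ = {B, C, P} — none reach the full schema.
{E, N, P}⁺: ENP→C adds C; C→BP adds B → {B, C, E, N, P}. Minimal: {N, P}⁺ = {N, P}; {E, P}⁺ = {E, P}; {E, N}⁺ = {E, N} — none reach the full schema.
Any other superkey contains one of these as a subset, so there are no further candidate keys.

{B, E}, {C, E}, {E, N, P}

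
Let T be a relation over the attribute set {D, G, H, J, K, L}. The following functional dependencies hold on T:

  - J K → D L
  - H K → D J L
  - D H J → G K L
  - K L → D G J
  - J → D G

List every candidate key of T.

Attribute H never appears on the right-hand side of any dependency, so H must belong to every candidate key.
{H}⁺ = {H}, which is not all of the schema, so we must add further attributes.
{H, J}⁺: J→DG adds D, G; DHJ→GKL adds K, L → {D, G, H, J, K, L}. Minimal: {J}⁺ = {D, G, J}; {H}⁺ = {H} — none reach the full schema.
{H, K}⁺: HK→DJL adds D, J, L; DHJ→GKL adds G → {D, G, H, J, K, L}. Minimal: {K}⁺ = {K}; {H}⁺ = {H} — none reach the full schema.

(H, J), (H, K)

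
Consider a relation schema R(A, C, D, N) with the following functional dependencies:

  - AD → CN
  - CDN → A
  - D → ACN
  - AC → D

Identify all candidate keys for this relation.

{D}, {A, C}

{D}⁺: D→ACN adds A, C, N → {A, C, D, N}.
{A, C}⁺: AC→D adds D; AD→CN adds N → {A, C, D, N}.
Any other superkey contains one of these as a subset, so there are no further candidate keys.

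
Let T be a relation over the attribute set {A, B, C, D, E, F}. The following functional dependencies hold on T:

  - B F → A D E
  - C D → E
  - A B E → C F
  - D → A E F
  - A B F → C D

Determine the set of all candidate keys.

{B, D}, {B, F}, {A, B, E}

Attribute B never appears on the right-hand side of any dependency, so B must belong to every candidate key.
{B}⁺ = {B}, which is not all of the schema, so we must add further attributes.
{B, D}⁺: D→AEF adds A, E, F; ABF→CD adds C → {A, B, C, D, E, F}. Minimal: {D}⁺ = {A, D, E, F}; {B}⁺ = {B} — none reach the full schema.
{B, F}⁺: BF→ADE adds A, D, E; ABE→CF adds C → {A, B, C, D, E, F}. Minimal: {F}⁺ = {F}; {B}⁺ = {B} — none reach the full schema.
{A, B, E}⁺: ABE→CF adds C, F; ABF→CD adds D → {A, B, C, D, E, F}. Minimal: {B, E}⁺ = {B, E}; {A, E}⁺ = {A, E}; {A, B}⁺ = {A, B} — none reach the full schema.
Any other superkey contains one of these as a subset, so there are no further candidate keys.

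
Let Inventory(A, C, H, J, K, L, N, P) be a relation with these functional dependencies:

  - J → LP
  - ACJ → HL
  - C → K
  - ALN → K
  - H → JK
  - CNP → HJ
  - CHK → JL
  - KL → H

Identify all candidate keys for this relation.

Attributes A, C, N never appear on any right-hand side, so every candidate key must contain {A, C, N}.
{A, C, N}⁺ = {A, C, K, N}, which is not all of the schema, so we must add further attributes.
{A, C, H, N}⁺: C→K adds K; H→JK adds J; CHK→JL adds L; J→LP adds P → {A, C, H, J, K, L, N, P}.
{A, C, J, N}⁺: J→LP adds L, P; ACJ→HL adds H; C→K adds K → {A, C, H, J, K, L, N, P}.
{A, C, L, N}⁺: C→K adds K; KL→H adds H; H→JK adds J; J→LP adds P → {A, C, H, J, K, L, N, P}.
{A, C, N, P}⁺: C→K adds K; CNP→HJ adds H, J; CHK→JL adds L → {A, C, H, J, K, L, N, P}.
Any other superkey contains one of these as a subset, so there are no further candidate keys.

{A, C, H, N}; {A, C, J, N}; {A, C, L, N}; {A, C, N, P}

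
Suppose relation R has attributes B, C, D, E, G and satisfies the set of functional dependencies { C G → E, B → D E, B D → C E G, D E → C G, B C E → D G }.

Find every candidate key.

Attribute B never appears on the right-hand side of any dependency, so B must belong to every candidate key.
{B}⁺ = {B, C, D, E, G}, which is all of the schema, so {B} is the only candidate key.

{B}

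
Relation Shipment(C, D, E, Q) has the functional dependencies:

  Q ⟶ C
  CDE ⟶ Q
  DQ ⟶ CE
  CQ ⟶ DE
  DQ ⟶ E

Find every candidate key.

{Q}⁺: Q→C adds C; CQ→DE adds D, E → {C, D, E, Q}.
{C, D, E}⁺: CDE→Q adds Q → {C, D, E, Q}. Minimal: {D, E}⁺ = {D, E}; {C, E}⁺ = {C, E}; {C, D}⁺ = {C, D} — none reach the full schema.
Any other superkey contains one of these as a subset, so there are no further candidate keys.

(Q), (C, D, E)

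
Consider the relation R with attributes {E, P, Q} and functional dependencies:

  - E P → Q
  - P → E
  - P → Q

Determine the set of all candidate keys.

{P}

Attribute P never appears on the right-hand side of any dependency, so P must belong to every candidate key.
{P}⁺ = {E, P, Q}, which is all of the schema, so {P} is the only candidate key.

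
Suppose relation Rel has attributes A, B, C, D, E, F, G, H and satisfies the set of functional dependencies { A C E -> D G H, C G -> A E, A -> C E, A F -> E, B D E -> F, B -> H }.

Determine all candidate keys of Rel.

AB, BCG

Attribute B never appears on the right-hand side of any dependency, so B must belong to every candidate key.
{B}⁺ = {B, H}, which is not all of the schema, so we must add further attributes.
{A, B}⁺: A→CE adds C, E; B→H adds H; ACE→DGH adds D, G; BDE→F adds F → {A, B, C, D, E, F, G, H}.
{B, C, G}⁺: CG→AE adds A, E; B→H adds H; ACE→DGH adds D; BDE→F adds F → {A, B, C, D, E, F, G, H}.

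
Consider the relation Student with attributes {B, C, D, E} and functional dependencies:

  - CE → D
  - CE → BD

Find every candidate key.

Attributes C, E never appear on any right-hand side, so every candidate key must contain {C, E}.
{C, E}⁺ = {B, C, D, E}, which is all of the schema, so {C, E} is the only candidate key.

CE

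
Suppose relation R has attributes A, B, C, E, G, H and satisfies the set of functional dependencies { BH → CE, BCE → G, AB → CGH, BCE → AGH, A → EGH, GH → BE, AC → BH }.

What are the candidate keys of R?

{A}⁺: A→EGH adds E, G, H; GH→BE adds B; BH→CE adds C → {A, B, C, E, G, H}.
{B, H}⁺: BH→CE adds C, E; BCE→G adds G; BCE→AGH adds A → {A, B, C, E, G, H}.
{G, H}⁺: GH→BE adds B, E; BH→CE adds C; BCE→AGH adds A → {A, B, C, E, G, H}.
{B, C, E}⁺: BCE→G adds G; BCE→AGH adds A, H → {A, B, C, E, G, H}.
Any other superkey contains one of these as a subset, so there are no further candidate keys.

{A}; {B, H}; {G, H}; {B, C, E}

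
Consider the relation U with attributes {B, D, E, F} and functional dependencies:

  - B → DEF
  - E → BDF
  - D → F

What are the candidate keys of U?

B, E

{B}⁺: B→DEF adds D, E, F → {B, D, E, F}.
{E}⁺: E→BDF adds B, D, F → {B, D, E, F}.
Any other superkey contains one of these as a subset, so there are no further candidate keys.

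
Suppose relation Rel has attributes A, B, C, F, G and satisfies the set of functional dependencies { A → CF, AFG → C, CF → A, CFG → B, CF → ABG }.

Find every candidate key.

(A); (C, F)

{A}⁺: A→CF adds C, F; CF→ABG adds B, G → {A, B, C, F, G}.
{C, F}⁺: CF→A adds A; CF→ABG adds B, G → {A, B, C, F, G}. Minimal: {F}⁺ = {F}; {C}⁺ = {C} — none reach the full schema.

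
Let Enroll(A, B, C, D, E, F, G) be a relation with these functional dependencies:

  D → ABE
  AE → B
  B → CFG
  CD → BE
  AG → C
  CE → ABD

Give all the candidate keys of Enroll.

(D), (A, E), (B, E), (C, E)

{D}⁺: D→ABE adds A, B, E; B→CFG adds C, F, G → {A, B, C, D, E, F, G}.
{A, E}⁺: AE→B adds B; B→CFG adds C, F, G; CE→ABD adds D → {A, B, C, D, E, F, G}.
{B, E}⁺: B→CFG adds C, F, G; CE→ABD adds A, D → {A, B, C, D, E, F, G}.
{C, E}⁺: CE→ABD adds A, B, D; B→CFG adds F, G → {A, B, C, D, E, F, G}.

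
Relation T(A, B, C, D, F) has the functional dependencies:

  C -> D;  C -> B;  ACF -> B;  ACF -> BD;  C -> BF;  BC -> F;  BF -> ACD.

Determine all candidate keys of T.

{C}; {B, F}

{C}⁺: C→D adds D; C→B adds B; C→BF adds F; BF→ACD adds A → {A, B, C, D, F}.
{B, F}⁺: BF→ACD adds A, C, D → {A, B, C, D, F}. Minimal: {F}⁺ = {F}; {B}⁺ = {B} — none reach the full schema.
Any other superkey contains one of these as a subset, so there are no further candidate keys.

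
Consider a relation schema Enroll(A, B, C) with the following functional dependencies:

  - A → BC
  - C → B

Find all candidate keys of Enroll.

{A}

{A}⁺: A→BC adds B, C → {A, B, C}.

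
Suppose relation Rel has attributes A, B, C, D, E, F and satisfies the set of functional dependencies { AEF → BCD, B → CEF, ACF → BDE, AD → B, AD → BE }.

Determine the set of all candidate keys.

{A, B}, {A, D}, {A, C, F}, {A, E, F}

Attribute A never appears on the right-hand side of any dependency, so A must belong to every candidate key.
{A}⁺ = {A}, which is not all of the schema, so we must add further attributes.
{A, B}⁺: B→CEF adds C, E, F; ACF→BDE adds D → {A, B, C, D, E, F}.
{A, D}⁺: AD→B adds B; AD→BE adds E; B→CEF adds C, F → {A, B, C, D, E, F}.
{A, C, F}⁺: ACF→BDE adds B, D, E → {A, B, C, D, E, F}.
{A, E, F}⁺: AEF→BCD adds B, C, D → {A, B, C, D, E, F}.
Any other superkey contains one of these as a subset, so there are no further candidate keys.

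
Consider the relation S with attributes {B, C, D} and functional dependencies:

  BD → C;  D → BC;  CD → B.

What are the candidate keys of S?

Attribute D never appears on the right-hand side of any dependency, so D must belong to every candidate key.
{D}⁺ = {B, C, D}, which is all of the schema, so {D} is the only candidate key.

(D)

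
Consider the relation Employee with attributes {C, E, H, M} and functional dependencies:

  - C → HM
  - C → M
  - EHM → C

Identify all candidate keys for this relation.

Attribute E never appears on the right-hand side of any dependency, so E must belong to every candidate key.
{E}⁺ = {E}, which is not all of the schema, so we must add further attributes.
{C, E}⁺: C→HM adds H, M → {C, E, H, M}.
{E, H, M}⁺: EHM→C adds C → {C, E, H, M}.

CE; EHM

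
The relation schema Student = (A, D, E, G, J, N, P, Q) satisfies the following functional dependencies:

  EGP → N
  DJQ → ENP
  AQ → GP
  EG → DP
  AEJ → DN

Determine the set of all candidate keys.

Attributes A, J, Q never appear on any right-hand side, so every candidate key must contain {A, J, Q}.
{A, J, Q}⁺ = {A, G, J, P, Q}, which is not all of the schema, so we must add further attributes.
{A, D, J, Q}⁺: DJQ→ENP adds E, N, P; AQ→GP adds G → {A, D, E, G, J, N, P, Q}. Minimal: {D, J, Q}⁺ = {D, E, J, N, P, Q}; {A, J, Q}⁺ = {A, G, J, P, Q}; {A, D, Q}⁺ = {A, D, G, P, Q}; … — none reach the full schema.
{A, E, J, Q}⁺: AQ→GP adds G, P; EG→DP adds D; AEJ→DN adds N → {A, D, E, G, J, N, P, Q}. Minimal: {E, J, Q}⁺ = {E, J, Q}; {A, J, Q}⁺ = {A, G, J, P, Q}; {A, E, Q}⁺ = {A, D, E, G, N, P, Q}; … — none reach the full schema.

{A, D, J, Q}; {A, E, J, Q}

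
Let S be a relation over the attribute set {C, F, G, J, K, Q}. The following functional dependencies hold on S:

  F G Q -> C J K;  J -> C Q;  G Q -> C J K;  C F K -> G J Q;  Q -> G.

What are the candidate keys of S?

Attribute F never appears on the right-hand side of any dependency, so F must belong to every candidate key.
{F}⁺ = {F}, which is not all of the schema, so we must add further attributes.
{F, J}⁺: J→CQ adds C, Q; Q→G adds G; FGQ→CJK adds K → {C, F, G, J, K, Q}. Minimal: {J}⁺ = {C, G, J, K, Q}; {F}⁺ = {F} — none reach the full schema.
{F, Q}⁺: Q→G adds G; FGQ→CJK adds C, J, K → {C, F, G, J, K, Q}. Minimal: {Q}⁺ = {C, G, J, K, Q}; {F}⁺ = {F} — none reach the full schema.
{C, F, K}⁺: CFK→GJQ adds G, J, Q → {C, F, G, J, K, Q}. Minimal: {F, K}⁺ = {F, K}; {C, K}⁺ = {C, K}; {C, F}⁺ = {C, F} — none reach the full schema.

{F, J}, {F, Q}, {C, F, K}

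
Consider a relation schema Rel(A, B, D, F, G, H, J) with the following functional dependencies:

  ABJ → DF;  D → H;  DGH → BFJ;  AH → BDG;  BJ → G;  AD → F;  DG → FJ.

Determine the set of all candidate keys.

Attribute A never appears on the right-hand side of any dependency, so A must belong to every candidate key.
{A}⁺ = {A}, which is not all of the schema, so we must add further attributes.
{A, D}⁺: D→H adds H; AH→BDG adds B, G; AD→F adds F; DG→FJ adds J → {A, B, D, F, G, H, J}.
{A, H}⁺: AH→BDG adds B, D, G; AD→F adds F; DG→FJ adds J → {A, B, D, F, G, H, J}.
{A, B, J}⁺: ABJ→DF adds D, F; D→H adds H; AH→BDG adds G → {A, B, D, F, G, H, J}.

{A, D}; {A, H}; {A, B, J}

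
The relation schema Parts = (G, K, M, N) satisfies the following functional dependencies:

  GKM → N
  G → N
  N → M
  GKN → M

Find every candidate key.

Attributes G, K never appear on any right-hand side, so every candidate key must contain {G, K}.
{G, K}⁺ = {G, K, M, N}, which is all of the schema, so {G, K} is the only candidate key.

{G, K}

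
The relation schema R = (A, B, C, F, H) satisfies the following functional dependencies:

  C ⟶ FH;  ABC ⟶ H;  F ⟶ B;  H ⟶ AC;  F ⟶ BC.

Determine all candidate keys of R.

C, F, H

{C}⁺: C→FH adds F, H; F→B adds B; H→AC adds A → {A, B, C, F, H}.
{F}⁺: F→B adds B; F→BC adds C; C→FH adds H; H→AC adds A → {A, B, C, F, H}.
{H}⁺: H→AC adds A, C; C→FH adds F; F→B adds B → {A, B, C, F, H}.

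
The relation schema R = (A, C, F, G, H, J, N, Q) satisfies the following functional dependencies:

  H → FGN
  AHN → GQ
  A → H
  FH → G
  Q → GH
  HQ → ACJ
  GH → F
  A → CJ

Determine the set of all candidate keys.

{A}⁺: A→H adds H; A→CJ adds C, J; H→FGN adds F, G, N; AHN→GQ adds Q → {A, C, F, G, H, J, N, Q}.
{Q}⁺: Q→GH adds G, H; HQ→ACJ adds A, C, J; GH→F adds F; H→FGN adds N → {A, C, F, G, H, J, N, Q}.

(A), (Q)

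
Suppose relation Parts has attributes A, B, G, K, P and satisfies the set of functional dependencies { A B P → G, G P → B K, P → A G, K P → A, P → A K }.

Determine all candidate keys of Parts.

{P}⁺: P→AG adds A, G; P→AK adds K; GP→BK adds B → {A, B, G, K, P}.
No other minimal superkey exists.

{P}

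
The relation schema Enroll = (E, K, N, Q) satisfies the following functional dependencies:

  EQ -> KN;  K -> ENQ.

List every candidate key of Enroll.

K, EQ

{K}⁺: K→ENQ adds E, N, Q → {E, K, N, Q}.
{E, Q}⁺: EQ→KN adds K, N → {E, K, N, Q}. Minimal: {Q}⁺ = {Q}; {E}⁺ = {E} — none reach the full schema.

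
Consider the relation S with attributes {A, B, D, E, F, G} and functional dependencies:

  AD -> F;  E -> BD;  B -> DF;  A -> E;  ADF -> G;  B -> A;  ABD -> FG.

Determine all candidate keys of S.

{A}⁺: A→E adds E; E→BD adds B, D; B→DF adds F; ADF→G adds G → {A, B, D, E, F, G}.
{B}⁺: B→DF adds D, F; B→A adds A; ABD→FG adds G; A→E adds E → {A, B, D, E, F, G}.
{E}⁺: E→BD adds B, D; B→DF adds F; B→A adds A; ABD→FG adds G → {A, B, D, E, F, G}.
Any other superkey contains one of these as a subset, so there are no further candidate keys.

{A}, {B}, {E}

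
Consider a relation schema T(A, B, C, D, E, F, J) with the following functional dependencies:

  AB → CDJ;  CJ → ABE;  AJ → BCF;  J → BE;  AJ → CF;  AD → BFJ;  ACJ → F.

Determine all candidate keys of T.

AB; AD; AJ; CJ

{A, B}⁺: AB→CDJ adds C, D, J; CJ→ABE adds E; AJ→BCF adds F → {A, B, C, D, E, F, J}.
{A, D}⁺: AD→BFJ adds B, F, J; AB→CDJ adds C; CJ→ABE adds E → {A, B, C, D, E, F, J}.
{A, J}⁺: AJ→BCF adds B, C, F; J→BE adds E; AB→CDJ adds D → {A, B, C, D, E, F, J}.
{C, J}⁺: CJ→ABE adds A, B, E; AJ→BCF adds F; AB→CDJ adds D → {A, B, C, D, E, F, J}.
Any other superkey contains one of these as a subset, so there are no further candidate keys.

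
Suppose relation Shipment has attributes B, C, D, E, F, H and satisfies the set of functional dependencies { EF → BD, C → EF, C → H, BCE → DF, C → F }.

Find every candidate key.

Attribute C never appears on the right-hand side of any dependency, so C must belong to every candidate key.
{C}⁺ = {B, C, D, E, F, H}, which is all of the schema, so {C} is the only candidate key.

{C}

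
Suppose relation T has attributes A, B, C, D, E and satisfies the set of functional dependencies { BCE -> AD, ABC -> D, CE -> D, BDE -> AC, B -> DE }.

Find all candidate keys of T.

{B}⁺: B→DE adds D, E; BDE→AC adds A, C → {A, B, C, D, E}.
No other minimal superkey exists.

(B)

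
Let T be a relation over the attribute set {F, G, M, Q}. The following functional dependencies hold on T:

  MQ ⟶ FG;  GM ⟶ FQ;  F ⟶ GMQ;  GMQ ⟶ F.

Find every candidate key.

{F}; {G, M}; {M, Q}

{F}⁺: F→GMQ adds G, M, Q → {F, G, M, Q}.
{G, M}⁺: GM→FQ adds F, Q → {F, G, M, Q}. Minimal: {M}⁺ = {M}; {G}⁺ = {G} — none reach the full schema.
{M, Q}⁺: MQ→FG adds F, G → {F, G, M, Q}. Minimal: {Q}⁺ = {Q}; {M}⁺ = {M} — none reach the full schema.
Any other superkey contains one of these as a subset, so there are no further candidate keys.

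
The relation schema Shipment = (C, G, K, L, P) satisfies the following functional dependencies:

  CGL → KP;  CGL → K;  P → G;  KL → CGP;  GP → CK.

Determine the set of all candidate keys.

{K, L}⁺: KL→CGP adds C, G, P → {C, G, K, L, P}. Minimal: {L}⁺ = {L}; {K}⁺ = {K} — none reach the full schema.
{L, P}⁺: P→G adds G; GP→CK adds C, K → {C, G, K, L, P}. Minimal: {P}⁺ = {C, G, K, P}; {L}⁺ = {L} — none reach the full schema.
{C, G, L}⁺: CGL→KP adds K, P → {C, G, K, L, P}. Minimal: {G, L}⁺ = {G, L}; {C, L}⁺ = {C, L}; {C, G}⁺ = {C, G} — none reach the full schema.

(K, L), (L, P), (C, G, L)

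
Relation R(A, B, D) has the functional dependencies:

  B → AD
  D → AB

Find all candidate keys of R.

(B); (D)

{B}⁺: B→AD adds A, D → {A, B, D}.
{D}⁺: D→AB adds A, B → {A, B, D}.
Any other superkey contains one of these as a subset, so there are no further candidate keys.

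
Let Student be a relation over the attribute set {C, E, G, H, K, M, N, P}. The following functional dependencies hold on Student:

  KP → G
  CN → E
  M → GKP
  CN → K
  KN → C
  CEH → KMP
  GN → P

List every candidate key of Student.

{C, H, N}⁺: CN→E adds E; CN→K adds K; CEH→KMP adds M, P; KP→G adds G → {C, E, G, H, K, M, N, P}. Minimal: {H, N}⁺ = {H, N}; {C, N}⁺ = {C, E, K, N}; {C, H}⁺ = {C, H} — none reach the full schema.
{H, K, N}⁺: KN→C adds C; CN→E adds E; CEH→KMP adds M, P; KP→G adds G → {C, E, G, H, K, M, N, P}. Minimal: {K, N}⁺ = {C, E, K, N}; {H, N}⁺ = {H, N}; {H, K}⁺ = {H, K} — none reach the full schema.
{H, M, N}⁺: M→GKP adds G, K, P; KN→C adds C; CN→E adds E → {C, E, G, H, K, M, N, P}. Minimal: {M, N}⁺ = {C, E, G, K, M, N, P}; {H, N}⁺ = {H, N}; {H, M}⁺ = {G, H, K, M, P} — none reach the full schema.

{C, H, N}, {H, K, N}, {H, M, N}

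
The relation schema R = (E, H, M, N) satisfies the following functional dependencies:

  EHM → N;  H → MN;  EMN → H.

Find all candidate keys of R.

{E, H}; {E, M, N}

Attribute E never appears on the right-hand side of any dependency, so E must belong to every candidate key.
{E}⁺ = {E}, which is not all of the schema, so we must add further attributes.
{E, H}⁺: H→MN adds M, N → {E, H, M, N}. Minimal: {H}⁺ = {H, M, N}; {E}⁺ = {E} — none reach the full schema.
{E, M, N}⁺: EMN→H adds H → {E, H, M, N}. Minimal: {M, N}⁺ = {M, N}; {E, N}⁺ = {E, N}; {E, M}⁺ = {E, M} — none reach the full schema.
Any other superkey contains one of these as a subset, so there are no further candidate keys.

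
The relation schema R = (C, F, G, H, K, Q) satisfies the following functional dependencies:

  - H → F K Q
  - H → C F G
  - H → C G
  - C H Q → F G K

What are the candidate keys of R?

Attribute H never appears on the right-hand side of any dependency, so H must belong to every candidate key.
{H}⁺ = {C, F, G, H, K, Q}, which is all of the schema, so {H} is the only candidate key.

H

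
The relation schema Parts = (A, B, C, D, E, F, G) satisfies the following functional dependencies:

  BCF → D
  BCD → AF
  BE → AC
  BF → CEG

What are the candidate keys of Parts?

(B, F), (B, C, D), (B, D, E)

Attribute B never appears on the right-hand side of any dependency, so B must belong to every candidate key.
{B}⁺ = {B}, which is not all of the schema, so we must add further attributes.
{B, F}⁺: BF→CEG adds C, E, G; BCF→D adds D; BCD→AF adds A → {A, B, C, D, E, F, G}. Minimal: {F}⁺ = {F}; {B}⁺ = {B} — none reach the full schema.
{B, C, D}⁺: BCD→AF adds A, F; BF→CEG adds E, G → {A, B, C, D, E, F, G}. Minimal: {C, D}⁺ = {C, D}; {B, D}⁺ = {B, D}; {B, C}⁺ = {B, C} — none reach the full schema.
{B, D, E}⁺: BE→AC adds A, C; BCD→AF adds F; BF→CEG adds G → {A, B, C, D, E, F, G}. Minimal: {D, E}⁺ = {D, E}; {B, E}⁺ = {A, B, C, E}; {B, D}⁺ = {B, D} — none reach the full schema.
Any other superkey contains one of these as a subset, so there are no further candidate keys.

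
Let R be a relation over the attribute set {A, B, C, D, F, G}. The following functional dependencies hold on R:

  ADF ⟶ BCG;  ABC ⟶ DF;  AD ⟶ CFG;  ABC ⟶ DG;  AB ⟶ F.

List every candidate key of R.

{A, D}⁺: AD→CFG adds C, F, G; ADF→BCG adds B → {A, B, C, D, F, G}. Minimal: {D}⁺ = {D}; {A}⁺ = {A} — none reach the full schema.
{A, B, C}⁺: ABC→DF adds D, F; AD→CFG adds G → {A, B, C, D, F, G}. Minimal: {B, C}⁺ = {B, C}; {A, C}⁺ = {A, C}; {A, B}⁺ = {A, B, F} — none reach the full schema.
Any other superkey contains one of these as a subset, so there are no further candidate keys.

{A, D}, {A, B, C}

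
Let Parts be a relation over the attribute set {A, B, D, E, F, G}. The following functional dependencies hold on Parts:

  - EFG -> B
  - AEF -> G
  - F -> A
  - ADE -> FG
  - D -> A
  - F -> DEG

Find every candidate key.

F; DE

{F}⁺: F→A adds A; F→DEG adds D, E, G; EFG→B adds B → {A, B, D, E, F, G}.
{D, E}⁺: D→A adds A; ADE→FG adds F, G; EFG→B adds B → {A, B, D, E, F, G}. Minimal: {E}⁺ = {E}; {D}⁺ = {A, D} — none reach the full schema.
Any other superkey contains one of these as a subset, so there are no further candidate keys.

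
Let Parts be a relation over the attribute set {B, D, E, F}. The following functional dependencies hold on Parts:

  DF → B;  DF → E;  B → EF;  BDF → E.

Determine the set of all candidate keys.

(B, D); (D, F)

Attribute D never appears on the right-hand side of any dependency, so D must belong to every candidate key.
{D}⁺ = {D}, which is not all of the schema, so we must add further attributes.
{B, D}⁺: B→EF adds E, F → {B, D, E, F}.
{D, F}⁺: DF→B adds B; DF→E adds E → {B, D, E, F}.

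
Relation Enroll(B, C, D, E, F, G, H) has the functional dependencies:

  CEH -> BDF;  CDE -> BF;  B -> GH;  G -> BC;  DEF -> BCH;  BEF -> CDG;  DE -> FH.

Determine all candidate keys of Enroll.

Attribute E never appears on the right-hand side of any dependency, so E must belong to every candidate key.
{E}⁺ = {E}, which is not all of the schema, so we must add further attributes.
{B, E}⁺: B→GH adds G, H; G→BC adds C; CEH→BDF adds D, F → {B, C, D, E, F, G, H}. Minimal: {E}⁺ = {E}; {B}⁺ = {B, C, G, H} — none reach the full schema.
{D, E}⁺: DE→FH adds F, H; DEF→BCH adds B, C; BEF→CDG adds G → {B, C, D, E, F, G, H}. Minimal: {E}⁺ = {E}; {D}⁺ = {D} — none reach the full schema.
{E, G}⁺: G→BC adds B, C; B→GH adds H; CEH→BDF adds D, F → {B, C, D, E, F, G, H}. Minimal: {G}⁺ = {B, C, G, H}; {E}⁺ = {E} — none reach the full schema.
{C, E, H}⁺: CEH→BDF adds B, D, F; B→GH adds G → {B, C, D, E, F, G, H}. Minimal: {E, H}⁺ = {E, H}; {C, H}⁺ = {C, H}; {C, E}⁺ = {C, E} — none reach the full schema.

(B, E), (D, E), (E, G), (C, E, H)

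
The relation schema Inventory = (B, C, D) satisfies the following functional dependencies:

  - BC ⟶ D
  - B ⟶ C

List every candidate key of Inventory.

(B)

Attribute B never appears on the right-hand side of any dependency, so B must belong to every candidate key.
{B}⁺ = {B, C, D}, which is all of the schema, so {B} is the only candidate key.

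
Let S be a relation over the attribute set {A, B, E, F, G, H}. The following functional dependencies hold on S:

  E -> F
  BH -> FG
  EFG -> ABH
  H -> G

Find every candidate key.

{E, G}, {E, H}

Attribute E never appears on the right-hand side of any dependency, so E must belong to every candidate key.
{E}⁺ = {E, F}, which is not all of the schema, so we must add further attributes.
{E, G}⁺: E→F adds F; EFG→ABH adds A, B, H → {A, B, E, F, G, H}. Minimal: {G}⁺ = {G}; {E}⁺ = {E, F} — none reach the full schema.
{E, H}⁺: E→F adds F; H→G adds G; EFG→ABH adds A, B → {A, B, E, F, G, H}. Minimal: {H}⁺ = {G, H}; {E}⁺ = {E, F} — none reach the full schema.
Any other superkey contains one of these as a subset, so there are no further candidate keys.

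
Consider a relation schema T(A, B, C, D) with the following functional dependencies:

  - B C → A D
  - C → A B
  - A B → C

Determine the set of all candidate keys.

{C}, {A, B}

{C}⁺: C→AB adds A, B; BC→AD adds D → {A, B, C, D}.
{A, B}⁺: AB→C adds C; BC→AD adds D → {A, B, C, D}. Minimal: {B}⁺ = {B}; {A}⁺ = {A} — none reach the full schema.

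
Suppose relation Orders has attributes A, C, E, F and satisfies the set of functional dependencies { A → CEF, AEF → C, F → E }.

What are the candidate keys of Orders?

(A)

Attribute A never appears on the right-hand side of any dependency, so A must belong to every candidate key.
{A}⁺ = {A, C, E, F}, which is all of the schema, so {A} is the only candidate key.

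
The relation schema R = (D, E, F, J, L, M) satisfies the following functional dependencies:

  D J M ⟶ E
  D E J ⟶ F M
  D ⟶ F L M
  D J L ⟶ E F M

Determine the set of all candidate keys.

{D, J}

Attributes D, J never appear on any right-hand side, so every candidate key must contain {D, J}.
{D, J}⁺ = {D, E, F, J, L, M}, which is all of the schema, so {D, J} is the only candidate key.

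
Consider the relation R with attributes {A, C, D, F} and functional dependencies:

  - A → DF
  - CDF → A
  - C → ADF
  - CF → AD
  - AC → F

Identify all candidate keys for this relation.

Attribute C never appears on the right-hand side of any dependency, so C must belong to every candidate key.
{C}⁺ = {A, C, D, F}, which is all of the schema, so {C} is the only candidate key.

(C)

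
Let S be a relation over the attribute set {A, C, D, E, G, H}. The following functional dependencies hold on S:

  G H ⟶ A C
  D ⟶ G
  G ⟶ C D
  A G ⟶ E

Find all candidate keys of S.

DH, GH

Attribute H never appears on the right-hand side of any dependency, so H must belong to every candidate key.
{H}⁺ = {H}, which is not all of the schema, so we must add further attributes.
{D, H}⁺: D→G adds G; G→CD adds C; GH→AC adds A; AG→E adds E → {A, C, D, E, G, H}. Minimal: {H}⁺ = {H}; {D}⁺ = {C, D, G} — none reach the full schema.
{G, H}⁺: GH→AC adds A, C; G→CD adds D; AG→E adds E → {A, C, D, E, G, H}. Minimal: {H}⁺ = {H}; {G}⁺ = {C, D, G} — none reach the full schema.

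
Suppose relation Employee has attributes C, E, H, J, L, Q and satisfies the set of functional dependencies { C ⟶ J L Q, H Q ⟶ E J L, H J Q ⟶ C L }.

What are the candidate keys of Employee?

Attribute H never appears on the right-hand side of any dependency, so H must belong to every candidate key.
{H}⁺ = {H}, which is not all of the schema, so we must add further attributes.
{C, H}⁺: C→JLQ adds J, L, Q; HQ→EJL adds E → {C, E, H, J, L, Q}. Minimal: {H}⁺ = {H}; {C}⁺ = {C, J, L, Q} — none reach the full schema.
{H, Q}⁺: HQ→EJL adds E, J, L; HJQ→CL adds C → {C, E, H, J, L, Q}. Minimal: {Q}⁺ = {Q}; {H}⁺ = {H} — none reach the full schema.

CH, HQ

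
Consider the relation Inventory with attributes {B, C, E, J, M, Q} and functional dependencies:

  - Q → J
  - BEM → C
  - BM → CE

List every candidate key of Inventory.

Attributes B, M, Q never appear on any right-hand side, so every candidate key must contain {B, M, Q}.
{B, M, Q}⁺ = {B, C, E, J, M, Q}, which is all of the schema, so {B, M, Q} is the only candidate key.

BMQ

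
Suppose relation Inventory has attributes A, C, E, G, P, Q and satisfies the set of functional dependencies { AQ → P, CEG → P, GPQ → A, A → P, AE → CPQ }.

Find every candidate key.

Attributes E, G never appear on any right-hand side, so every candidate key must contain {E, G}.
{E, G}⁺ = {E, G}, which is not all of the schema, so we must add further attributes.
{A, E, G}⁺: A→P adds P; AE→CPQ adds C, Q → {A, C, E, G, P, Q}. Minimal: {E, G}⁺ = {E, G}; {A, G}⁺ = {A, G, P}; {A, E}⁺ = {A, C, E, P, Q} — none reach the full schema.
{C, E, G, Q}⁺: CEG→P adds P; GPQ→A adds A → {A, C, E, G, P, Q}. Minimal: {E, G, Q}⁺ = {E, G, Q}; {C, G, Q}⁺ = {C, G, Q}; {C, E, Q}⁺ = {C, E, Q}; … — none reach the full schema.
{E, G, P, Q}⁺: GPQ→A adds A; AE→CPQ adds C → {A, C, E, G, P, Q}. Minimal: {G, P, Q}⁺ = {A, G, P, Q}; {E, P, Q}⁺ = {E, P, Q}; {E, G, Q}⁺ = {E, G, Q}; … — none reach the full schema.

(A, E, G); (C, E, G, Q); (E, G, P, Q)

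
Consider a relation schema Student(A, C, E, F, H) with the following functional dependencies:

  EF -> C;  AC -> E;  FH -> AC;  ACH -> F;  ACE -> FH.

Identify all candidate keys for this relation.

{A, C}, {F, H}, {A, E, F}

{A, C}⁺: AC→E adds E; ACE→FH adds F, H → {A, C, E, F, H}. Minimal: {C}⁺ = {C}; {A}⁺ = {A} — none reach the full schema.
{F, H}⁺: FH→AC adds A, C; AC→E adds E → {A, C, E, F, H}. Minimal: {H}⁺ = {H}; {F}⁺ = {F} — none reach the full schema.
{A, E, F}⁺: EF→C adds C; ACE→FH adds H → {A, C, E, F, H}. Minimal: {E, F}⁺ = {C, E, F}; {A, F}⁺ = {A, F}; {A, E}⁺ = {A, E} — none reach the full schema.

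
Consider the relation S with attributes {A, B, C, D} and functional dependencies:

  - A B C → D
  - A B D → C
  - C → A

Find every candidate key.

Attribute B never appears on the right-hand side of any dependency, so B must belong to every candidate key.
{B}⁺ = {B}, which is not all of the schema, so we must add further attributes.
{B, C}⁺: C→A adds A; ABC→D adds D → {A, B, C, D}. Minimal: {C}⁺ = {A, C}; {B}⁺ = {B} — none reach the full schema.
{A, B, D}⁺: ABD→C adds C → {A, B, C, D}. Minimal: {B, D}⁺ = {B, D}; {A, D}⁺ = {A, D}; {A, B}⁺ = {A, B} — none reach the full schema.

{B, C}, {A, B, D}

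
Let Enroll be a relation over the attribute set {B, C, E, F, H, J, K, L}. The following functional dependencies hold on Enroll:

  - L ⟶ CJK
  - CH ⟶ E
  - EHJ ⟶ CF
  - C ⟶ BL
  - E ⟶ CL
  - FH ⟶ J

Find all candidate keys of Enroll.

Attribute H never appears on the right-hand side of any dependency, so H must belong to every candidate key.
{H}⁺ = {H}, which is not all of the schema, so we must add further attributes.
{C, H}⁺: CH→E adds E; C→BL adds B, L; L→CJK adds J, K; EHJ→CF adds F → {B, C, E, F, H, J, K, L}. Minimal: {H}⁺ = {H}; {C}⁺ = {B, C, J, K, L} — none reach the full schema.
{E, H}⁺: E→CL adds C, L; L→CJK adds J, K; EHJ→CF adds F; C→BL adds B → {B, C, E, F, H, J, K, L}. Minimal: {H}⁺ = {H}; {E}⁺ = {B, C, E, J, K, L} — none reach the full schema.
{H, L}⁺: L→CJK adds C, J, K; CH→E adds E; EHJ→CF adds F; C→BL adds B → {B, C, E, F, H, J, K, L}. Minimal: {L}⁺ = {B, C, J, K, L}; {H}⁺ = {H} — none reach the full schema.

(C, H), (E, H), (H, L)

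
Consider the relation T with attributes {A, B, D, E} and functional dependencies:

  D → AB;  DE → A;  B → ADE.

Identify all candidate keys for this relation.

B; D

{B}⁺: B→ADE adds A, D, E → {A, B, D, E}.
{D}⁺: D→AB adds A, B; B→ADE adds E → {A, B, D, E}.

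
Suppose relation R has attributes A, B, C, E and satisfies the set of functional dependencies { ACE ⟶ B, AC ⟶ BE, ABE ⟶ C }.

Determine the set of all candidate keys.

Attribute A never appears on the right-hand side of any dependency, so A must belong to every candidate key.
{A}⁺ = {A}, which is not all of the schema, so we must add further attributes.
{A, C}⁺: AC→BE adds B, E → {A, B, C, E}. Minimal: {C}⁺ = {C}; {A}⁺ = {A} — none reach the full schema.
{A, B, E}⁺: ABE→C adds C → {A, B, C, E}. Minimal: {B, E}⁺ = {B, E}; {A, E}⁺ = {A, E}; {A, B}⁺ = {A, B} — none reach the full schema.

(A, C), (A, B, E)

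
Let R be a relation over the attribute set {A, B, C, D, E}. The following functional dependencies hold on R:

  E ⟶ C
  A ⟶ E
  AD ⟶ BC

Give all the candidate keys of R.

{A, D}

Attributes A, D never appear on any right-hand side, so every candidate key must contain {A, D}.
{A, D}⁺ = {A, B, C, D, E}, which is all of the schema, so {A, D} is the only candidate key.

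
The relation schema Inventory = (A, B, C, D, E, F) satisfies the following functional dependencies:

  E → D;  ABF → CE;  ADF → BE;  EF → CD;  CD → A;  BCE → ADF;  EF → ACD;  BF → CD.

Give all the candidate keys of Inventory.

{B, F}⁺: BF→CD adds C, D; CD→A adds A; ABF→CE adds E → {A, B, C, D, E, F}.
{E, F}⁺: E→D adds D; EF→CD adds C; CD→A adds A; ADF→BE adds B → {A, B, C, D, E, F}.
{A, D, F}⁺: ADF→BE adds B, E; EF→CD adds C → {A, B, C, D, E, F}.
{B, C, E}⁺: E→D adds D; CD→A adds A; BCE→ADF adds F → {A, B, C, D, E, F}.
{C, D, F}⁺: CD→A adds A; ADF→BE adds B, E → {A, B, C, D, E, F}.
Any other superkey contains one of these as a subset, so there are no further candidate keys.

{B, F}; {E, F}; {A, D, F}; {B, C, E}; {C, D, F}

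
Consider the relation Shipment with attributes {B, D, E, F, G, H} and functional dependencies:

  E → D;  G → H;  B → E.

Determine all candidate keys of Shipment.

{B, F, G}

Attributes B, F, G never appear on any right-hand side, so every candidate key must contain {B, F, G}.
{B, F, G}⁺ = {B, D, E, F, G, H}, which is all of the schema, so {B, F, G} is the only candidate key.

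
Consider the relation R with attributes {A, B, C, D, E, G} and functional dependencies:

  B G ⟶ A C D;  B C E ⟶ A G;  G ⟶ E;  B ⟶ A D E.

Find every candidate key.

Attribute B never appears on the right-hand side of any dependency, so B must belong to every candidate key.
{B}⁺ = {A, B, D, E}, which is not all of the schema, so we must add further attributes.
{B, C}⁺: B→ADE adds A, D, E; BCE→AG adds G → {A, B, C, D, E, G}.
{B, G}⁺: BG→ACD adds A, C, D; G→E adds E → {A, B, C, D, E, G}.

BC; BG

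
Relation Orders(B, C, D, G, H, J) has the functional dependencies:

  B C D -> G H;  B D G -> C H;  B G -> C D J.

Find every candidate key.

Attribute B never appears on the right-hand side of any dependency, so B must belong to every candidate key.
{B}⁺ = {B}, which is not all of the schema, so we must add further attributes.
{B, G}⁺: BG→CDJ adds C, D, J; BCD→GH adds H → {B, C, D, G, H, J}.
{B, C, D}⁺: BCD→GH adds G, H; BG→CDJ adds J → {B, C, D, G, H, J}.

(B, G); (B, C, D)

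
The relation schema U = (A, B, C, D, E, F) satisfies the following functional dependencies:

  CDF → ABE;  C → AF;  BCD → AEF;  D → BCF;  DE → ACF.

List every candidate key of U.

Attribute D never appears on the right-hand side of any dependency, so D must belong to every candidate key.
{D}⁺ = {A, B, C, D, E, F}, which is all of the schema, so {D} is the only candidate key.

{D}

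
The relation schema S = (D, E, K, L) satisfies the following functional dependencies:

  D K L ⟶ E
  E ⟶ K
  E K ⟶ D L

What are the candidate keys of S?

E, DKL

{E}⁺: E→K adds K; EK→DL adds D, L → {D, E, K, L}.
{D, K, L}⁺: DKL→E adds E → {D, E, K, L}.
Any other superkey contains one of these as a subset, so there are no further candidate keys.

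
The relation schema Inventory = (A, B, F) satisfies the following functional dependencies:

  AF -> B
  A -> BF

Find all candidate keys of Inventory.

A

{A}⁺: A→BF adds B, F → {A, B, F}.
No other minimal superkey exists.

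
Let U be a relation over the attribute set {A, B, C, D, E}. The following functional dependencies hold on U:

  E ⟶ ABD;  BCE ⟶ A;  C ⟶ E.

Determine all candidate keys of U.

C

Attribute C never appears on the right-hand side of any dependency, so C must belong to every candidate key.
{C}⁺ = {A, B, C, D, E}, which is all of the schema, so {C} is the only candidate key.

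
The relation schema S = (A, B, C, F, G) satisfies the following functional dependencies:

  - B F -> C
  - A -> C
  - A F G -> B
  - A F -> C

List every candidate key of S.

{A, F, G}

Attributes A, F, G never appear on any right-hand side, so every candidate key must contain {A, F, G}.
{A, F, G}⁺ = {A, B, C, F, G}, which is all of the schema, so {A, F, G} is the only candidate key.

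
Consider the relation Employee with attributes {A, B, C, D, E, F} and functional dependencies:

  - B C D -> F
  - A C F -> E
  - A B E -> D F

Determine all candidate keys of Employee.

{A, B, C, D}; {A, B, C, E}; {A, B, C, F}

Attributes A, B, C never appear on any right-hand side, so every candidate key must contain {A, B, C}.
{A, B, C}⁺ = {A, B, C}, which is not all of the schema, so we must add further attributes.
{A, B, C, D}⁺: BCD→F adds F; ACF→E adds E → {A, B, C, D, E, F}. Minimal: {B, C, D}⁺ = {B, C, D, F}; {A, C, D}⁺ = {A, C, D}; {A, B, D}⁺ = {A, B, D}; … — none reach the full schema.
{A, B, C, E}⁺: ABE→DF adds D, F → {A, B, C, D, E, F}. Minimal: {B, C, E}⁺ = {B, C, E}; {A, C, E}⁺ = {A, C, E}; {A, B, E}⁺ = {A, B, D, E, F}; … — none reach the full schema.
{A, B, C, F}⁺: ACF→E adds E; ABE→DF adds D → {A, B, C, D, E, F}. Minimal: {B, C, F}⁺ = {B, C, F}; {A, C, F}⁺ = {A, C, E, F}; {A, B, F}⁺ = {A, B, F}; … — none reach the full schema.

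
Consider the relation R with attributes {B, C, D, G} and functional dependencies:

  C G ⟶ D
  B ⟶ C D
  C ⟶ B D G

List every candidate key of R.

{B}⁺: B→CD adds C, D; C→BDG adds G → {B, C, D, G}.
{C}⁺: C→BDG adds B, D, G → {B, C, D, G}.
Any other superkey contains one of these as a subset, so there are no further candidate keys.

{B}, {C}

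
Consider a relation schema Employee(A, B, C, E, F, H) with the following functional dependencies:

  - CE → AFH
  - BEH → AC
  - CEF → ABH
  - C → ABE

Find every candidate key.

{C}⁺: C→ABE adds A, B, E; CE→AFH adds F, H → {A, B, C, E, F, H}.
{B, E, H}⁺: BEH→AC adds A, C; CE→AFH adds F → {A, B, C, E, F, H}. Minimal: {E, H}⁺ = {E, H}; {B, H}⁺ = {B, H}; {B, E}⁺ = {B, E} — none reach the full schema.
Any other superkey contains one of these as a subset, so there are no further candidate keys.

C; BEH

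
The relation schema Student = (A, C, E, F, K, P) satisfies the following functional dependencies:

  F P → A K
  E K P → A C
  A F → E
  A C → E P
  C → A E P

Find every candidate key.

Attribute F never appears on the right-hand side of any dependency, so F must belong to every candidate key.
{F}⁺ = {F}, which is not all of the schema, so we must add further attributes.
{C, F}⁺: C→AEP adds A, E, P; FP→AK adds K → {A, C, E, F, K, P}. Minimal: {F}⁺ = {F}; {C}⁺ = {A, C, E, P} — none reach the full schema.
{F, P}⁺: FP→AK adds A, K; AF→E adds E; EKP→AC adds C → {A, C, E, F, K, P}. Minimal: {P}⁺ = {P}; {F}⁺ = {F} — none reach the full schema.
Any other superkey contains one of these as a subset, so there are no further candidate keys.

{C, F}, {F, P}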